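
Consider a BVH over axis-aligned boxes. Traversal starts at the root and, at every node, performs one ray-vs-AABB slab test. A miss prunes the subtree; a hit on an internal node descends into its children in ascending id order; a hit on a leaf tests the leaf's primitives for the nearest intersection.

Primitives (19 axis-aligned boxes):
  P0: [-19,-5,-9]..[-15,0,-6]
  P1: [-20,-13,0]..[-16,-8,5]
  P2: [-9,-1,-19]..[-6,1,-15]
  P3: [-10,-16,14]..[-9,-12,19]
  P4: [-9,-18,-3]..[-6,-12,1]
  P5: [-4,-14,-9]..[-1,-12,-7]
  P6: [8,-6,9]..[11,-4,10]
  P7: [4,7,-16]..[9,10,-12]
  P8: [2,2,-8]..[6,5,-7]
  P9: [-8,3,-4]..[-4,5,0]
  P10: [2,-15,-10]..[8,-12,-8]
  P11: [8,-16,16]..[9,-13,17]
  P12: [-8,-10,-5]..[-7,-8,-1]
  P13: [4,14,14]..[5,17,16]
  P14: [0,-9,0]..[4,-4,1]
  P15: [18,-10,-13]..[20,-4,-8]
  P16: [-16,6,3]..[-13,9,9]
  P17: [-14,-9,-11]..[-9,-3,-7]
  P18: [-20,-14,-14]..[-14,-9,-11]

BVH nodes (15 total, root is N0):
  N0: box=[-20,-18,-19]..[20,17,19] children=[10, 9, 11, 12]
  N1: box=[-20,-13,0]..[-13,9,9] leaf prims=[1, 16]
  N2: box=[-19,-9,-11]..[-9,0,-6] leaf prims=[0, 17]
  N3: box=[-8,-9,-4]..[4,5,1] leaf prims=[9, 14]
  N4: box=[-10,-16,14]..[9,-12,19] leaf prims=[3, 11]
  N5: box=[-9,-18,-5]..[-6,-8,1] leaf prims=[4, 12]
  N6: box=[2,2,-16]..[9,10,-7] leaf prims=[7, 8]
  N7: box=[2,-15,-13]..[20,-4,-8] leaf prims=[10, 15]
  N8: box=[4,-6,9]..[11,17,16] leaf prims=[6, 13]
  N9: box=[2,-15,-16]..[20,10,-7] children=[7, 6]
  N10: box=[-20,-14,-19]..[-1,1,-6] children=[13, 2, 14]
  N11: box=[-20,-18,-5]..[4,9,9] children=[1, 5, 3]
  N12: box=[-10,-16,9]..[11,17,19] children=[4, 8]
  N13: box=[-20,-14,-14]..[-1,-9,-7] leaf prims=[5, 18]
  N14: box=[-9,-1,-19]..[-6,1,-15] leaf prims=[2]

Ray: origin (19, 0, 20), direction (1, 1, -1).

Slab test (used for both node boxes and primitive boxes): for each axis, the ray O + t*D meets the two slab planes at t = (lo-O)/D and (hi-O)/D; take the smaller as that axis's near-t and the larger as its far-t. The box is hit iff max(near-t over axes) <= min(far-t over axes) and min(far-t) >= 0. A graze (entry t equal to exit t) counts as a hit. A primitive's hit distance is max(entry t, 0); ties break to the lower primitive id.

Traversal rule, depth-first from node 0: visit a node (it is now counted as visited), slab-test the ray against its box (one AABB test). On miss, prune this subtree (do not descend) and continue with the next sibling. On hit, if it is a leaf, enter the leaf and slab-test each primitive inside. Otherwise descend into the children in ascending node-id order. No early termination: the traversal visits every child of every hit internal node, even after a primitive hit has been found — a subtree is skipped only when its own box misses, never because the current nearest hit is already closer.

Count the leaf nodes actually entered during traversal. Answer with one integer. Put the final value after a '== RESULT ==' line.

Traverse from the root:
N0 x:[-39,1] y:[-18,17] z:[1,39] -> hit [1,1], descend [9, 10, 11, 12]
  N9 x:[-17,1] y:[-15,10] z:[27,36] -> miss, prune
  N10 x:[-39,-20] y:[-14,1] z:[26,39] -> miss, prune
  N11 x:[-39,-15] y:[-18,9] z:[11,25] -> miss, prune
  N12 x:[-29,-8] y:[-16,17] z:[1,11] -> miss, prune

5 AABB tests over nodes [0, 9, 10, 11, 12]; 0 leaves entered; closest miss.

== RESULT ==
0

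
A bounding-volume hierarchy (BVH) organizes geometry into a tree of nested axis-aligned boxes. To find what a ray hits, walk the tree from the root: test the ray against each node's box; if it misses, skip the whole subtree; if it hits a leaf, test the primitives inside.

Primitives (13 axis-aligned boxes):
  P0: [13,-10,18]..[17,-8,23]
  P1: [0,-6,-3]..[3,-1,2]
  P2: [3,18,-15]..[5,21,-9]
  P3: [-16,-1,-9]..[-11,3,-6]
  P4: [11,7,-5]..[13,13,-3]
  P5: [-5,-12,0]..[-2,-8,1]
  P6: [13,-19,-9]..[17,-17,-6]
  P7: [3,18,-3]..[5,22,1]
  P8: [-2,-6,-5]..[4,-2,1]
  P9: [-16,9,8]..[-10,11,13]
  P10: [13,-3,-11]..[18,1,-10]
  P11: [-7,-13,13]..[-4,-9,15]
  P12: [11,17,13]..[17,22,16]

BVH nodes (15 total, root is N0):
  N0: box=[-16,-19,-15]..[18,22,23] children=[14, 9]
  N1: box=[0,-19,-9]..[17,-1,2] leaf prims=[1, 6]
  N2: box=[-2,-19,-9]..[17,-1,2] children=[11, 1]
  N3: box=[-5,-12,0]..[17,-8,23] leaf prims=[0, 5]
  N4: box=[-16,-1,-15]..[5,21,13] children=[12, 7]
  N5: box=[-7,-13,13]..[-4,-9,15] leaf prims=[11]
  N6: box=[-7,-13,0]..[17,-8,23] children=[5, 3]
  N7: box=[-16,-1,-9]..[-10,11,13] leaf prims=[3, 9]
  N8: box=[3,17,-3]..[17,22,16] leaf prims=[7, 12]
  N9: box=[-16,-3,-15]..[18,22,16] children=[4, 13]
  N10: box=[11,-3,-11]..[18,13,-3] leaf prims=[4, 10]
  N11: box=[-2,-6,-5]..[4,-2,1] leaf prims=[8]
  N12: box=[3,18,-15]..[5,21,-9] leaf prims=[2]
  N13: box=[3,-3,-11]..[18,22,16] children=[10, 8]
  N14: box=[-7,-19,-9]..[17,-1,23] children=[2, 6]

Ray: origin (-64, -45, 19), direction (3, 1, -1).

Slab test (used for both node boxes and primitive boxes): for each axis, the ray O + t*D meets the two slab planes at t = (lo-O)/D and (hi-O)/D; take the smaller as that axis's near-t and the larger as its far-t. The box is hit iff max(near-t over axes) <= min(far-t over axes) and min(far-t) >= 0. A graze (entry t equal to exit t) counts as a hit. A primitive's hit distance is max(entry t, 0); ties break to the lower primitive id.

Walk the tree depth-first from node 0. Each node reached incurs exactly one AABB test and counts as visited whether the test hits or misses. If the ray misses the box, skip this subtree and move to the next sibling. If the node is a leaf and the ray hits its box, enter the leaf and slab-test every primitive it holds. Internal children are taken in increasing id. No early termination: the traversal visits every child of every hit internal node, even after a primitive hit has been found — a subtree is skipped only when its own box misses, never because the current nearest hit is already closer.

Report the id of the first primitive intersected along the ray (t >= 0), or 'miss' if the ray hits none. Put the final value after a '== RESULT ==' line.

Traverse from the root:
N0 x:[16,82/3] y:[26,67] z:[-4,34] -> hit [26,82/3], descend [9, 14]
  N9 x:[16,82/3] y:[42,67] z:[3,34] -> miss, prune
  N14 x:[19,27] y:[26,44] z:[-4,28] -> hit [26,27], descend [2, 6]
    N2 x:[62/3,27] y:[26,44] z:[17,28] -> hit [26,27], descend [1, 11]
      N1 x:[64/3,27] y:[26,44] z:[17,28] -> hit [26,27] leaf, test {P1(miss), P6@t=26}
      N11 x:[62/3,68/3] y:[39,43] z:[18,24] -> miss, prune
    N6 x:[19,27] y:[32,37] z:[-4,19] -> miss, prune

order=[0, 9, 14, 2, 1, 11, 6]  |boxes|=7  |leaves|=1  hit=P6

== RESULT ==
6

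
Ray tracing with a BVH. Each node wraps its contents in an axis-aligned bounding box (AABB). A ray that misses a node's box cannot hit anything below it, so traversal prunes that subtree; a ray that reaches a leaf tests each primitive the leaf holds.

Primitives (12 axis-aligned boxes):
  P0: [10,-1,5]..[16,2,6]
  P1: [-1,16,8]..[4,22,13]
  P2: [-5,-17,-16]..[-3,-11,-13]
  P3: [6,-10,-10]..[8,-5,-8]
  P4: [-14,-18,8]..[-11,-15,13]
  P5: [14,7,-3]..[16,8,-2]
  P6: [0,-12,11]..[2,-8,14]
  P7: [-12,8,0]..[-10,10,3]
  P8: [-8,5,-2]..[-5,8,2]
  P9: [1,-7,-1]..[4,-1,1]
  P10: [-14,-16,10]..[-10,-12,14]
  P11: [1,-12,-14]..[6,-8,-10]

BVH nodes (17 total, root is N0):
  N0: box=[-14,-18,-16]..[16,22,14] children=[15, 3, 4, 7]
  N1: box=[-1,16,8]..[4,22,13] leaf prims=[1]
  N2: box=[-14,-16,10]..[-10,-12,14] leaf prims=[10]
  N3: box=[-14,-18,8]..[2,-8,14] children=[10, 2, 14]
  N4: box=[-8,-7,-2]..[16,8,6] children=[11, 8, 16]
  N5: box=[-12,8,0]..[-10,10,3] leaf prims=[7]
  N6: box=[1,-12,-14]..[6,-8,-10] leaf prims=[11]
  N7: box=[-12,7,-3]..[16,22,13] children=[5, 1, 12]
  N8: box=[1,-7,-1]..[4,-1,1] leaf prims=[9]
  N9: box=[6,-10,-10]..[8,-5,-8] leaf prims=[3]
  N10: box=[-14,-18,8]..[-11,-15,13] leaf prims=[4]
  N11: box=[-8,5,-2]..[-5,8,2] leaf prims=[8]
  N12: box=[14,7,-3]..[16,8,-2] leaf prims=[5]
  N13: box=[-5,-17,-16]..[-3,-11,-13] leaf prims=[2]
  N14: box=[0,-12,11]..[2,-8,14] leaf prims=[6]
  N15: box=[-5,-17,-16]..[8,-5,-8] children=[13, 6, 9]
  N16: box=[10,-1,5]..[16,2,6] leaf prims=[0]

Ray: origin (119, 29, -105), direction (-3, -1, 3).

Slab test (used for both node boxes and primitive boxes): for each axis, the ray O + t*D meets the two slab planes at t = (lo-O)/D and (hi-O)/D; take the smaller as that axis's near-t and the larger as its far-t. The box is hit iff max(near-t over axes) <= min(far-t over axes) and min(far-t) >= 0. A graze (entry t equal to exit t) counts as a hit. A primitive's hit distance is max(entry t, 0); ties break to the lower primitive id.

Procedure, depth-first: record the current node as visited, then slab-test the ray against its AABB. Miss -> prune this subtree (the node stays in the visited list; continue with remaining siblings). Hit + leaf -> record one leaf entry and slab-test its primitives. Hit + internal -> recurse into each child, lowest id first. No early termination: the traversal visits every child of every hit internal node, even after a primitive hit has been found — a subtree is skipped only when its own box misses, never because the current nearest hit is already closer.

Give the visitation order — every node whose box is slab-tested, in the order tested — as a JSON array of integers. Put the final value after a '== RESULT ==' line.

Traverse from the root:
N0 x:[103/3,133/3] y:[7,47] z:[89/3,119/3] -> hit [103/3,119/3], descend [3, 4, 7, 15]
  N3 x:[39,133/3] y:[37,47] z:[113/3,119/3] -> hit [39,119/3], descend [2, 10, 14]
    N2 x:[43,133/3] y:[41,45] z:[115/3,119/3] -> miss, prune
    N10 x:[130/3,133/3] y:[44,47] z:[113/3,118/3] -> miss, prune
    N14 x:[39,119/3] y:[37,41] z:[116/3,119/3] -> hit [39,119/3] leaf, test {P6@t=39}
  N4 x:[103/3,127/3] y:[21,36] z:[103/3,37] -> hit [103/3,36], descend [8, 11, 16]
    N8 x:[115/3,118/3] y:[30,36] z:[104/3,106/3] -> miss, prune
    N11 x:[124/3,127/3] y:[21,24] z:[103/3,107/3] -> miss, prune
    N16 x:[103/3,109/3] y:[27,30] z:[110/3,37] -> miss, prune
  N7 x:[103/3,131/3] y:[7,22] z:[34,118/3] -> miss, prune
  N15 x:[37,124/3] y:[34,46] z:[89/3,97/3] -> miss, prune

11 AABB tests over nodes [0, 3, 2, 10, 14, 4, 8, 11, 16, 7, 15]; 1 leaf entered; closest P6.

== RESULT ==
[0, 3, 2, 10, 14, 4, 8, 11, 16, 7, 15]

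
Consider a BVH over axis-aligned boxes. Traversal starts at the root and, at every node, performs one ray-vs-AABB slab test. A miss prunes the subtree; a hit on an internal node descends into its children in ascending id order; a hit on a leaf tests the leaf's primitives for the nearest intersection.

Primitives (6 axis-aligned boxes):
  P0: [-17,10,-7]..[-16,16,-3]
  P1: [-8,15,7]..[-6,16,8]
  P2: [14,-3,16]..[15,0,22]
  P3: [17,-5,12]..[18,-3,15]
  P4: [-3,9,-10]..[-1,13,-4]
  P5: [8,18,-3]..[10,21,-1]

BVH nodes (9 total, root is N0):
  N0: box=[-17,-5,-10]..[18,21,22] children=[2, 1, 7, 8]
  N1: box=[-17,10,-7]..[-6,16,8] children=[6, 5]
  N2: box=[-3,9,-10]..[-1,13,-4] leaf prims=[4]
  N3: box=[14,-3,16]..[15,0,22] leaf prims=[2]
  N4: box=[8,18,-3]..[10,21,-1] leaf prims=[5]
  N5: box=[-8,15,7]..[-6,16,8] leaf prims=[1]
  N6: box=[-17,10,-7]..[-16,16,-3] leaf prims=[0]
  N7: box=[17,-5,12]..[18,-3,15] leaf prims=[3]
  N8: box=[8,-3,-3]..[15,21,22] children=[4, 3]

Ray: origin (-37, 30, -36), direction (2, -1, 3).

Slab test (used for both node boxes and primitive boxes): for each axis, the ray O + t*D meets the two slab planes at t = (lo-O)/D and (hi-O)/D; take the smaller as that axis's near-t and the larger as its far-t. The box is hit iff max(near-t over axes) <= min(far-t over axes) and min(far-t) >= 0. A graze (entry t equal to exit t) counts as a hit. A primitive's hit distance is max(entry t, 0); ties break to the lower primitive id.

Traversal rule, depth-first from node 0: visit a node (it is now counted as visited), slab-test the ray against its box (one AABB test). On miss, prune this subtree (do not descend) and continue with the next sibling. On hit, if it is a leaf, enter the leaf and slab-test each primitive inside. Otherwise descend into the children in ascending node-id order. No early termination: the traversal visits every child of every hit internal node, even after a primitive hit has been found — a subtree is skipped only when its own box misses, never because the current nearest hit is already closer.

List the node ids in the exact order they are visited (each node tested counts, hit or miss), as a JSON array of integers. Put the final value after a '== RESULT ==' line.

Trace the traversal:
N0 x:[10,55/2] y:[9,35] z:[26/3,58/3] -> hit [10,58/3], descend [1, 2, 7, 8]
  N1 x:[10,31/2] y:[14,20] z:[29/3,44/3] -> hit [14,44/3], descend [5, 6]
    N5 x:[29/2,31/2] y:[14,15] z:[43/3,44/3] -> hit [29/2,44/3] leaf, test {P1@t=29/2}
    N6 x:[10,21/2] y:[14,20] z:[29/3,11] -> miss, prune
  N2 x:[17,18] y:[17,21] z:[26/3,32/3] -> miss, prune
  N7 x:[27,55/2] y:[33,35] z:[16,17] -> miss, prune
  N8 x:[45/2,26] y:[9,33] z:[11,58/3] -> miss, prune

order=[0, 1, 5, 6, 2, 7, 8]  |boxes|=7  |leaves|=1  hit=P1

== RESULT ==
[0, 1, 5, 6, 2, 7, 8]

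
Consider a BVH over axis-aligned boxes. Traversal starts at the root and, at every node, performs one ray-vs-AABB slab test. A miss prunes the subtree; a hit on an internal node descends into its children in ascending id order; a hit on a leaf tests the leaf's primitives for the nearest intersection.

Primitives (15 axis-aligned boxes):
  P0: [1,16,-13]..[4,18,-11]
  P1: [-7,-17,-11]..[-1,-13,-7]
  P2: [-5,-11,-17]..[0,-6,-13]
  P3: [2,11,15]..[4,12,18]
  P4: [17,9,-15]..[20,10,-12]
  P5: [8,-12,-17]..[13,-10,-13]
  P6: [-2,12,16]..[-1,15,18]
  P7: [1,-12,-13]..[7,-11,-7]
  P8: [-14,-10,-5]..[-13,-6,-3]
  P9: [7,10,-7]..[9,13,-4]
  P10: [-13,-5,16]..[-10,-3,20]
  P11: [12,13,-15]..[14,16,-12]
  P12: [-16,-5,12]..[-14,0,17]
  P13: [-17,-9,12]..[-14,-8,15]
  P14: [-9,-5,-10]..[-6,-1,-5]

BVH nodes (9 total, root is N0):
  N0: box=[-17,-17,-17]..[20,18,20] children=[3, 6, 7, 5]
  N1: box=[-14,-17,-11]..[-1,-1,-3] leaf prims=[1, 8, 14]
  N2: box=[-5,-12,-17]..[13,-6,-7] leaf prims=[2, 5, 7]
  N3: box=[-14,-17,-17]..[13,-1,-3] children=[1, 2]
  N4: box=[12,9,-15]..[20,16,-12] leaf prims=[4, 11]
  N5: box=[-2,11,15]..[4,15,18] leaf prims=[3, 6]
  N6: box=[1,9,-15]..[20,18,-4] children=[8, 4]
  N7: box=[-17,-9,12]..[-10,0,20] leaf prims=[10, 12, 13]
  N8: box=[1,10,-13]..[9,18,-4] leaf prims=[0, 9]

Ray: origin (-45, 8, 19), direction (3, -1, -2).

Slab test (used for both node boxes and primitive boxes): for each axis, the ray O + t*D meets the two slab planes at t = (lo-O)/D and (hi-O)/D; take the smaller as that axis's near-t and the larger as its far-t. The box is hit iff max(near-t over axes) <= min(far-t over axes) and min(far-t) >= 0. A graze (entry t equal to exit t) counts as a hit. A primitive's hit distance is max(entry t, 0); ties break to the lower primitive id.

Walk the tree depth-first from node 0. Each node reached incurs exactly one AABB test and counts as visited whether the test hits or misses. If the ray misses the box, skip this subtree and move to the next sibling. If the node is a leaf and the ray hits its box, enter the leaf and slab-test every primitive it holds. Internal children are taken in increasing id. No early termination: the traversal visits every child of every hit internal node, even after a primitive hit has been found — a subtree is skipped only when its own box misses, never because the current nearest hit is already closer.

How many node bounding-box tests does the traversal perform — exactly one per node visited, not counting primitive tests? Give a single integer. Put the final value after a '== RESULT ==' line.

Walk:
N0 x:[28/3,65/3] y:[-10,25] z:[-1/2,18] -> hit [28/3,18], descend [3, 5, 6, 7]
  N3 x:[31/3,58/3] y:[9,25] z:[11,18] -> hit [11,18], descend [1, 2]
    N1 x:[31/3,44/3] y:[9,25] z:[11,15] -> hit [11,44/3] leaf, test {P1(miss), P8(miss), P14@t=12}
    N2 x:[40/3,58/3] y:[14,20] z:[13,18] -> hit [14,18] leaf, test {P2(miss), P5@t=18, P7(miss)}
  N5 x:[43/3,49/3] y:[-7,-3] z:[1/2,2] -> miss, prune
  N6 x:[46/3,65/3] y:[-10,-1] z:[23/2,17] -> miss, prune
  N7 x:[28/3,35/3] y:[8,17] z:[-1/2,7/2] -> miss, prune

order=[0, 3, 1, 2, 5, 6, 7]  |boxes|=7  |leaves|=2  hit=P14

== RESULT ==
7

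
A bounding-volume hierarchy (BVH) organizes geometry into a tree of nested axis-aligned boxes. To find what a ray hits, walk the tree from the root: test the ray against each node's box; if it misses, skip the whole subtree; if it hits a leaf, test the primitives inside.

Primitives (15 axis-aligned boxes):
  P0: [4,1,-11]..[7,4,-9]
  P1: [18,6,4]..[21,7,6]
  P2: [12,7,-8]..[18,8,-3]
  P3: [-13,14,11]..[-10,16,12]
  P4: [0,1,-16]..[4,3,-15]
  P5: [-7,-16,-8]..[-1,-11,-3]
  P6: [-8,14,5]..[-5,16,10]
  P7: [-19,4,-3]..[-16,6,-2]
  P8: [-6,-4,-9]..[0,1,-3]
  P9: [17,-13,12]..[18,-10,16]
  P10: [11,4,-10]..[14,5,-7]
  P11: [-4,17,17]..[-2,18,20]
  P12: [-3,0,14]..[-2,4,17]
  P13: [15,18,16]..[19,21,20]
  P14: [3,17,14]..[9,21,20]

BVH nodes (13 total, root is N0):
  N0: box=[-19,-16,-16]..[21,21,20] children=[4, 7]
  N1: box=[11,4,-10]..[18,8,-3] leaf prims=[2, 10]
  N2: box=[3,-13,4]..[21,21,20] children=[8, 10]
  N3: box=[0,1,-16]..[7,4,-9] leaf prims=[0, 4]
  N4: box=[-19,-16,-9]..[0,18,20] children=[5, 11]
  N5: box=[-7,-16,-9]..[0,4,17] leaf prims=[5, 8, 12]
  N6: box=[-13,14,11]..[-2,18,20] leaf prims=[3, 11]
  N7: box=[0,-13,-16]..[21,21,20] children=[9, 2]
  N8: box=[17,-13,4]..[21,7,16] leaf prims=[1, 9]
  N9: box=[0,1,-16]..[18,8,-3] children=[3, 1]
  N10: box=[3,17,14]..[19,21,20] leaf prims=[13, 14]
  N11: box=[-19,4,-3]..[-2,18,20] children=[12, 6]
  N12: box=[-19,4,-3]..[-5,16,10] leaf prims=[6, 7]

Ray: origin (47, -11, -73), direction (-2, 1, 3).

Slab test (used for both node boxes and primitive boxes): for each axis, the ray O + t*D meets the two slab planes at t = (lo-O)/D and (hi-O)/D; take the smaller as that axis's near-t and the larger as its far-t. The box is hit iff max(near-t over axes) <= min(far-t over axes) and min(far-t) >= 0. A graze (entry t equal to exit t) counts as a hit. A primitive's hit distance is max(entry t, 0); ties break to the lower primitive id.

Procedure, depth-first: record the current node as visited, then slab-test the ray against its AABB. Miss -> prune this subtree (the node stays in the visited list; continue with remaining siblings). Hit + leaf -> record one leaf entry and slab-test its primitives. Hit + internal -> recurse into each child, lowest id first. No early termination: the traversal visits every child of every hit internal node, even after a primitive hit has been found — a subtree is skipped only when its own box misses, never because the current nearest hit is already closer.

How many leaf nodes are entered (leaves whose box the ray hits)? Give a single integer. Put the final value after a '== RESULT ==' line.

Traverse from the root:
N0 x:[13,33] y:[-5,32] z:[19,31] -> hit [19,31], descend [4, 7]
  N4 x:[47/2,33] y:[-5,29] z:[64/3,31] -> hit [47/2,29], descend [5, 11]
    N5 x:[47/2,27] y:[-5,15] z:[64/3,30] -> miss, prune
    N11 x:[49/2,33] y:[15,29] z:[70/3,31] -> hit [49/2,29], descend [6, 12]
      N6 x:[49/2,30] y:[25,29] z:[28,31] -> hit [28,29] leaf, test {P3(miss), P11(miss)}
      N12 x:[26,33] y:[15,27] z:[70/3,83/3] -> hit [26,27] leaf, test {P6@t=26, P7(miss)}
  N7 x:[13,47/2] y:[-2,32] z:[19,31] -> hit [19,47/2], descend [2, 9]
    N2 x:[13,22] y:[-2,32] z:[77/3,31] -> miss, prune
    N9 x:[29/2,47/2] y:[12,19] z:[19,70/3] -> hit [19,19], descend [1, 3]
      N1 x:[29/2,18] y:[15,19] z:[21,70/3] -> miss, prune
      N3 x:[20,47/2] y:[12,15] z:[19,64/3] -> miss, prune

Visited [0, 4, 5, 11, 6, 12, 7, 2, 9, 1, 3]. Tests: 11 box, 2 leaf. Nearest: P6.

== RESULT ==
2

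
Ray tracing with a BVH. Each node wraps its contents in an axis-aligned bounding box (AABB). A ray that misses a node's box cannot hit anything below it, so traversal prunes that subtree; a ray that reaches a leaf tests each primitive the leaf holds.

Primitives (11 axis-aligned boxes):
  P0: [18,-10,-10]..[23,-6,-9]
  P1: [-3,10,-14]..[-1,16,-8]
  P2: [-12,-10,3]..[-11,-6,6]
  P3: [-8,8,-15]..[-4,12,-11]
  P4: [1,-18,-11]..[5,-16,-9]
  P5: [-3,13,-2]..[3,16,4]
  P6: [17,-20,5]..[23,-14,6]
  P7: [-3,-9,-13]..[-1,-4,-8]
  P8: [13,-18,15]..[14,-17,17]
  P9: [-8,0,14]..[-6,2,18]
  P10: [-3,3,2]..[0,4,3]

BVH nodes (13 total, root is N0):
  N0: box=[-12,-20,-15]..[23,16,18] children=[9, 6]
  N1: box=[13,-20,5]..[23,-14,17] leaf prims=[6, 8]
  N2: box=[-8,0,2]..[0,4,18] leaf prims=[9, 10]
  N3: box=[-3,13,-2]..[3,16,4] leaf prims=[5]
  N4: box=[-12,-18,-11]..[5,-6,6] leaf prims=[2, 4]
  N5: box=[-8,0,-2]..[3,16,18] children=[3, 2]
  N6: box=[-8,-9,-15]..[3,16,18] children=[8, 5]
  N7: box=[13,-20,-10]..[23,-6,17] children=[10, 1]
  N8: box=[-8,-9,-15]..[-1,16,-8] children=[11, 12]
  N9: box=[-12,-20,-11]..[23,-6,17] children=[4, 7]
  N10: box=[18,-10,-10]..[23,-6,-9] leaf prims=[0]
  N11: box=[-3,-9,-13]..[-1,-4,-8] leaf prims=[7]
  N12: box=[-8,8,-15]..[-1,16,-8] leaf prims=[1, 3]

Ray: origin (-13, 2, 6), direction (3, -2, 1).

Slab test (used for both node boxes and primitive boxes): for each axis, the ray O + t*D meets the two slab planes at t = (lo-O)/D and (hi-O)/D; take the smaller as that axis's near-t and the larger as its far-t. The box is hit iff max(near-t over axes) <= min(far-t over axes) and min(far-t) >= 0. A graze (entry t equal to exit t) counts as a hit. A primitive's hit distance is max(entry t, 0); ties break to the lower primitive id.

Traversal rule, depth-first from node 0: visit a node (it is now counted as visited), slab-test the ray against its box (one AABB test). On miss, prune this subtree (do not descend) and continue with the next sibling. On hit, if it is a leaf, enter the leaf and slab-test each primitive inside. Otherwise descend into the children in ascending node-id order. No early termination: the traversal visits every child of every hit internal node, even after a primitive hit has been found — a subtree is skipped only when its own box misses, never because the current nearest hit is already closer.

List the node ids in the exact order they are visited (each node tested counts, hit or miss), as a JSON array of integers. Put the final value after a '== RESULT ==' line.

Trace the traversal:
N0 x:[1/3,12] y:[-7,11] z:[-21,12] -> hit [1/3,11], descend [6, 9]
  N6 x:[5/3,16/3] y:[-7,11/2] z:[-21,12] -> hit [5/3,16/3], descend [5, 8]
    N5 x:[5/3,16/3] y:[-7,1] z:[-8,12] -> miss, prune
    N8 x:[5/3,4] y:[-7,11/2] z:[-21,-14] -> miss, prune
  N9 x:[1/3,12] y:[4,11] z:[-17,11] -> hit [4,11], descend [4, 7]
    N4 x:[1/3,6] y:[4,10] z:[-17,0] -> miss, prune
    N7 x:[26/3,12] y:[4,11] z:[-16,11] -> hit [26/3,11], descend [1, 10]
      N1 x:[26/3,12] y:[8,11] z:[-1,11] -> hit [26/3,11] leaf, test {P6(miss), P8(miss)}
      N10 x:[31/3,12] y:[4,6] z:[-16,-15] -> miss, prune

order=[0, 6, 5, 8, 9, 4, 7, 1, 10]  |boxes|=9  |leaves|=1  hit=miss

== RESULT ==
[0, 6, 5, 8, 9, 4, 7, 1, 10]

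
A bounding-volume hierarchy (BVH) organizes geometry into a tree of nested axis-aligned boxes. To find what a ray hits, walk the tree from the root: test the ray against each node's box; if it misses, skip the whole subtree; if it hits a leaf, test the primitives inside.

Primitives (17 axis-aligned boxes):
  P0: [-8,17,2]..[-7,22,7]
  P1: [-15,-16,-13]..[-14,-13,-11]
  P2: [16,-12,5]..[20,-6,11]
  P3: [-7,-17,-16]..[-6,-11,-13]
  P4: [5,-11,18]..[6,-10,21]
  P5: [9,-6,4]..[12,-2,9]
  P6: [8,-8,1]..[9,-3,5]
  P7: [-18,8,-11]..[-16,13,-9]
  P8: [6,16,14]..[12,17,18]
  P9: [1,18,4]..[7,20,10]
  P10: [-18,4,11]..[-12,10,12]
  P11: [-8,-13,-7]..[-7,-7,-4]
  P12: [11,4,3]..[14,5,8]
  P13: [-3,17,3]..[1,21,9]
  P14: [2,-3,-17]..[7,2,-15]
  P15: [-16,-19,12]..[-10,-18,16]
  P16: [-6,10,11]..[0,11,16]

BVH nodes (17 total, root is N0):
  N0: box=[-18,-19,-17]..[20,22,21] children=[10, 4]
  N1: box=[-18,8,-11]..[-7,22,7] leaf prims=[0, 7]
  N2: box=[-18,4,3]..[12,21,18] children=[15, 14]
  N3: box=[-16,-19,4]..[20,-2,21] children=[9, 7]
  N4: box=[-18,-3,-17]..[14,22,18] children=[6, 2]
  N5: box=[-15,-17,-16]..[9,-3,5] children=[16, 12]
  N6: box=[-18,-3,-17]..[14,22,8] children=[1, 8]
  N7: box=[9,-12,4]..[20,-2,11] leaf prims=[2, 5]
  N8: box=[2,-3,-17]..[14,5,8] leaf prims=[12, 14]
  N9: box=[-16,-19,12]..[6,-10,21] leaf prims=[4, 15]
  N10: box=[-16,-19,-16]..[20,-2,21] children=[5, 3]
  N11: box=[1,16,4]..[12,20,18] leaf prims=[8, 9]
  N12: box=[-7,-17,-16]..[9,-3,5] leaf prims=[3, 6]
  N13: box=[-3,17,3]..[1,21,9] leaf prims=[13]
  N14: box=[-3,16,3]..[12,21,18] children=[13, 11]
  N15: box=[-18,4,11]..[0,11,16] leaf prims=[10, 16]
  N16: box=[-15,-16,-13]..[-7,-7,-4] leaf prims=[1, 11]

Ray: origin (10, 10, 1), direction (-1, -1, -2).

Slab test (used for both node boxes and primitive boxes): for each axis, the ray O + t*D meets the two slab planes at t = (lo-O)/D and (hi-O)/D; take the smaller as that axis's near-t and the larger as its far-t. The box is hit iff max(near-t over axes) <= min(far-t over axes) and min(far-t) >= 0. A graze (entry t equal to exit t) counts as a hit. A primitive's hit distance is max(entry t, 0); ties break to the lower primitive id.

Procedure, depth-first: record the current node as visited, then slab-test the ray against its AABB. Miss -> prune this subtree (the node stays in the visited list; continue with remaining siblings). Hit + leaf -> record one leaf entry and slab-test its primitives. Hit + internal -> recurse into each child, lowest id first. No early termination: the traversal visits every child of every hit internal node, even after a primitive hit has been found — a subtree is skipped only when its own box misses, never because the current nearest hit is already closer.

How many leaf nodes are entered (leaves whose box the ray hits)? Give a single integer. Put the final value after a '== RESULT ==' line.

Walk:
N0 x:[-10,28] y:[-12,29] z:[-10,9] -> hit [-10,9], descend [4, 10]
  N4 x:[-4,28] y:[-12,13] z:[-17/2,9] -> hit [-4,9], descend [2, 6]
    N2 x:[-2,28] y:[-11,6] z:[-17/2,-1] -> miss, prune
    N6 x:[-4,28] y:[-12,13] z:[-7/2,9] -> hit [-7/2,9], descend [1, 8]
      N1 x:[17,28] y:[-12,2] z:[-3,6] -> miss, prune
      N8 x:[-4,8] y:[5,13] z:[-7/2,9] -> hit [5,8] leaf, test {P12(miss), P14@t=8}
  N10 x:[-10,26] y:[12,29] z:[-10,17/2] -> miss, prune

7 AABB tests over nodes [0, 4, 2, 6, 1, 8, 10]; 1 leaf entered; closest P14.

== RESULT ==
1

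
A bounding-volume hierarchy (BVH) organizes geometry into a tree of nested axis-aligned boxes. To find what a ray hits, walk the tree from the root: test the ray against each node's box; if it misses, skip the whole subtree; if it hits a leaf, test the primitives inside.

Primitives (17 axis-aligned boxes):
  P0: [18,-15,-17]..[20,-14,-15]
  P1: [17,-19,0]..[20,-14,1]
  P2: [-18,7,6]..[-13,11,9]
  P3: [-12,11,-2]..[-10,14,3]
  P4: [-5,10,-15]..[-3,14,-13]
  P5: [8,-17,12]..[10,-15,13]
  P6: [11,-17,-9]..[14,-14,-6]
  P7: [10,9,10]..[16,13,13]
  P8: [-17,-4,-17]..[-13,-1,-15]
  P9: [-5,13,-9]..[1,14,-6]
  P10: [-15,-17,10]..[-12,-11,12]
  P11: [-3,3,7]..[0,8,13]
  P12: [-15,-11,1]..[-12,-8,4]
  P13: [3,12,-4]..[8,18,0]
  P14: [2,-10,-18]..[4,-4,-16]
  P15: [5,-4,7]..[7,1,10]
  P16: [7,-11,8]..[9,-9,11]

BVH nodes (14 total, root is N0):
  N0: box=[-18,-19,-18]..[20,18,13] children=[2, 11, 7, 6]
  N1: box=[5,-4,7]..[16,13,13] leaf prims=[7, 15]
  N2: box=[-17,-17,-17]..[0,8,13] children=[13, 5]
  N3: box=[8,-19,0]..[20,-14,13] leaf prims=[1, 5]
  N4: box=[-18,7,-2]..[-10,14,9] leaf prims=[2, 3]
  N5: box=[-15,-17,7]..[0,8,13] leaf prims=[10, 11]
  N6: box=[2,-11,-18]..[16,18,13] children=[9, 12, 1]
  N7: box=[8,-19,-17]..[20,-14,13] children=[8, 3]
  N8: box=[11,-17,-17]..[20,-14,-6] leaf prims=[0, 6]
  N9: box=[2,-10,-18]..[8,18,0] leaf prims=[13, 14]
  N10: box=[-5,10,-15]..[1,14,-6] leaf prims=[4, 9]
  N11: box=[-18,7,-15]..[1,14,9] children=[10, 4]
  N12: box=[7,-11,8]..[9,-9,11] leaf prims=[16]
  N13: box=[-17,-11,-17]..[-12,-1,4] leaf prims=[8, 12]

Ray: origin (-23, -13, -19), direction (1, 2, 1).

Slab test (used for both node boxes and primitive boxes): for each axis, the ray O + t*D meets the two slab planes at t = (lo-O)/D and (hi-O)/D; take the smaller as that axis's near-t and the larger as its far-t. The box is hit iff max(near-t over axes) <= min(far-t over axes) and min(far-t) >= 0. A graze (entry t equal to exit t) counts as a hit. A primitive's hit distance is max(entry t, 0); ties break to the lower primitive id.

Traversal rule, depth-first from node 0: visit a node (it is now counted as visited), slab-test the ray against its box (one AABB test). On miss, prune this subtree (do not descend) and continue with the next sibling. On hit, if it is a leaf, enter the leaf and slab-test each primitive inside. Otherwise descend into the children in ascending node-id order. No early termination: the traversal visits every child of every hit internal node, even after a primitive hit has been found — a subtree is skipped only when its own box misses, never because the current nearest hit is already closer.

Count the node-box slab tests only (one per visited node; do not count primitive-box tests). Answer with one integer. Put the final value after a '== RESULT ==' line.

Trace the traversal:
N0 x:[5,43] y:[-3,31/2] z:[1,32] -> hit [5,31/2], descend [2, 6, 7, 11]
  N2 x:[6,23] y:[-2,21/2] z:[2,32] -> hit [6,21/2], descend [5, 13]
    N5 x:[8,23] y:[-2,21/2] z:[26,32] -> miss, prune
    N13 x:[6,11] y:[1,6] z:[2,23] -> hit [6,6] leaf, test {P8(miss), P12(miss)}
  N6 x:[25,39] y:[1,31/2] z:[1,32] -> miss, prune
  N7 x:[31,43] y:[-3,-1/2] z:[2,32] -> miss, prune
  N11 x:[5,24] y:[10,27/2] z:[4,28] -> hit [10,27/2], descend [4, 10]
    N4 x:[5,13] y:[10,27/2] z:[17,28] -> miss, prune
    N10 x:[18,24] y:[23/2,27/2] z:[4,13] -> miss, prune

Summary -> nodes [0, 2, 5, 13, 6, 7, 11, 4, 10]; box-tests=9; leaf-entries=1; first=miss

== RESULT ==
9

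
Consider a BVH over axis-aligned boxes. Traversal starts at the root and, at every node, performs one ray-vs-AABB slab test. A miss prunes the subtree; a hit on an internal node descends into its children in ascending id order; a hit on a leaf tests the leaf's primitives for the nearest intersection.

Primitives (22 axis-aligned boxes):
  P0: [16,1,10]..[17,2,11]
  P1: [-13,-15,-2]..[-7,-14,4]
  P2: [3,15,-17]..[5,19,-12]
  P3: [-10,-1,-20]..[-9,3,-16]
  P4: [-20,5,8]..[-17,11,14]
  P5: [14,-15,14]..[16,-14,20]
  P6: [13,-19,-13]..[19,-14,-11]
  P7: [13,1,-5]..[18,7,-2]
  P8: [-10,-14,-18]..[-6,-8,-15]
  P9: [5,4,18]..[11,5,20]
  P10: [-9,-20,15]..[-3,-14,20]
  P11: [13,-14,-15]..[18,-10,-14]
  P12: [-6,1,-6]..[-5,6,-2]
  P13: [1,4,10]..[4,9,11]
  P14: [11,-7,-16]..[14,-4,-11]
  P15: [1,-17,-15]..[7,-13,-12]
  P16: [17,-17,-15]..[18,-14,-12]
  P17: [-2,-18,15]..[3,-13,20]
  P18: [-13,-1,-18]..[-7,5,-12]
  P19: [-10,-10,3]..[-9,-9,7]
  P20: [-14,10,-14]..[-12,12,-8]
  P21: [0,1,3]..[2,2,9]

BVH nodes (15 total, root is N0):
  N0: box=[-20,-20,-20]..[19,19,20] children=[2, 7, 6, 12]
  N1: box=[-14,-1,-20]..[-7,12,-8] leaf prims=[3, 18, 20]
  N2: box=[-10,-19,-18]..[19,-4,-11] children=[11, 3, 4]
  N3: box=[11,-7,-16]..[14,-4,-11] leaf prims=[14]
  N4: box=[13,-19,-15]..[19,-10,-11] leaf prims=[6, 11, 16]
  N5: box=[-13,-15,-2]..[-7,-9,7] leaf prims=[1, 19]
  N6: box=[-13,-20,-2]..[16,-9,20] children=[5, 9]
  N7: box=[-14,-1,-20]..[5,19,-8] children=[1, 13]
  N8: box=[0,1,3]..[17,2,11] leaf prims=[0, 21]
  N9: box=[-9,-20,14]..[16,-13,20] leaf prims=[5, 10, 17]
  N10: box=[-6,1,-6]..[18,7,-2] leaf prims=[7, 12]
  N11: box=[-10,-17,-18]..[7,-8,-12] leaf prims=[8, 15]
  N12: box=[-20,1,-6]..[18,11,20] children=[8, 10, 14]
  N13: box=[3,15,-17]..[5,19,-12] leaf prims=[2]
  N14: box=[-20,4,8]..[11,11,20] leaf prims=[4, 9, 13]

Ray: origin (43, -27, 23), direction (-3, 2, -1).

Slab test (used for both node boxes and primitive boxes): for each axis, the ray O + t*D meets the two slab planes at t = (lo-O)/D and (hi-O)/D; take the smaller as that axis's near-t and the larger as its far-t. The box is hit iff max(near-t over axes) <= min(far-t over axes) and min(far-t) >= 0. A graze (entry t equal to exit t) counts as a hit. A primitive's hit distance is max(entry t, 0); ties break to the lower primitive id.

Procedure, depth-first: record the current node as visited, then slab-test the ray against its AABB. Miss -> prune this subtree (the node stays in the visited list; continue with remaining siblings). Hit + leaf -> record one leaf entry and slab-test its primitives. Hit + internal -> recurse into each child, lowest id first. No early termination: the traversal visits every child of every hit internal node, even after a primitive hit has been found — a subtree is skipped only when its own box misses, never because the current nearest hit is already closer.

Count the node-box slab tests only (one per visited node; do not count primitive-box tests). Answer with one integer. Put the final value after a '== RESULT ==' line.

Traverse from the root:
N0 x:[8,21] y:[7/2,23] z:[3,43] -> hit [8,21], descend [2, 6, 7, 12]
  N2 x:[8,53/3] y:[4,23/2] z:[34,41] -> miss, prune
  N6 x:[9,56/3] y:[7/2,9] z:[3,25] -> hit [9,9], descend [5, 9]
    N5 x:[50/3,56/3] y:[6,9] z:[16,25] -> miss, prune
    N9 x:[9,52/3] y:[7/2,7] z:[3,9] -> miss, prune
  N7 x:[38/3,19] y:[13,23] z:[31,43] -> miss, prune
  N12 x:[25/3,21] y:[14,19] z:[3,29] -> hit [14,19], descend [8, 10, 14]
    N8 x:[26/3,43/3] y:[14,29/2] z:[12,20] -> hit [14,43/3] leaf, test {P0(miss), P21@t=14}
    N10 x:[25/3,49/3] y:[14,17] z:[25,29] -> miss, prune
    N14 x:[32/3,21] y:[31/2,19] z:[3,15] -> miss, prune

order=[0, 2, 6, 5, 9, 7, 12, 8, 10, 14]  |boxes|=10  |leaves|=1  hit=P21

== RESULT ==
10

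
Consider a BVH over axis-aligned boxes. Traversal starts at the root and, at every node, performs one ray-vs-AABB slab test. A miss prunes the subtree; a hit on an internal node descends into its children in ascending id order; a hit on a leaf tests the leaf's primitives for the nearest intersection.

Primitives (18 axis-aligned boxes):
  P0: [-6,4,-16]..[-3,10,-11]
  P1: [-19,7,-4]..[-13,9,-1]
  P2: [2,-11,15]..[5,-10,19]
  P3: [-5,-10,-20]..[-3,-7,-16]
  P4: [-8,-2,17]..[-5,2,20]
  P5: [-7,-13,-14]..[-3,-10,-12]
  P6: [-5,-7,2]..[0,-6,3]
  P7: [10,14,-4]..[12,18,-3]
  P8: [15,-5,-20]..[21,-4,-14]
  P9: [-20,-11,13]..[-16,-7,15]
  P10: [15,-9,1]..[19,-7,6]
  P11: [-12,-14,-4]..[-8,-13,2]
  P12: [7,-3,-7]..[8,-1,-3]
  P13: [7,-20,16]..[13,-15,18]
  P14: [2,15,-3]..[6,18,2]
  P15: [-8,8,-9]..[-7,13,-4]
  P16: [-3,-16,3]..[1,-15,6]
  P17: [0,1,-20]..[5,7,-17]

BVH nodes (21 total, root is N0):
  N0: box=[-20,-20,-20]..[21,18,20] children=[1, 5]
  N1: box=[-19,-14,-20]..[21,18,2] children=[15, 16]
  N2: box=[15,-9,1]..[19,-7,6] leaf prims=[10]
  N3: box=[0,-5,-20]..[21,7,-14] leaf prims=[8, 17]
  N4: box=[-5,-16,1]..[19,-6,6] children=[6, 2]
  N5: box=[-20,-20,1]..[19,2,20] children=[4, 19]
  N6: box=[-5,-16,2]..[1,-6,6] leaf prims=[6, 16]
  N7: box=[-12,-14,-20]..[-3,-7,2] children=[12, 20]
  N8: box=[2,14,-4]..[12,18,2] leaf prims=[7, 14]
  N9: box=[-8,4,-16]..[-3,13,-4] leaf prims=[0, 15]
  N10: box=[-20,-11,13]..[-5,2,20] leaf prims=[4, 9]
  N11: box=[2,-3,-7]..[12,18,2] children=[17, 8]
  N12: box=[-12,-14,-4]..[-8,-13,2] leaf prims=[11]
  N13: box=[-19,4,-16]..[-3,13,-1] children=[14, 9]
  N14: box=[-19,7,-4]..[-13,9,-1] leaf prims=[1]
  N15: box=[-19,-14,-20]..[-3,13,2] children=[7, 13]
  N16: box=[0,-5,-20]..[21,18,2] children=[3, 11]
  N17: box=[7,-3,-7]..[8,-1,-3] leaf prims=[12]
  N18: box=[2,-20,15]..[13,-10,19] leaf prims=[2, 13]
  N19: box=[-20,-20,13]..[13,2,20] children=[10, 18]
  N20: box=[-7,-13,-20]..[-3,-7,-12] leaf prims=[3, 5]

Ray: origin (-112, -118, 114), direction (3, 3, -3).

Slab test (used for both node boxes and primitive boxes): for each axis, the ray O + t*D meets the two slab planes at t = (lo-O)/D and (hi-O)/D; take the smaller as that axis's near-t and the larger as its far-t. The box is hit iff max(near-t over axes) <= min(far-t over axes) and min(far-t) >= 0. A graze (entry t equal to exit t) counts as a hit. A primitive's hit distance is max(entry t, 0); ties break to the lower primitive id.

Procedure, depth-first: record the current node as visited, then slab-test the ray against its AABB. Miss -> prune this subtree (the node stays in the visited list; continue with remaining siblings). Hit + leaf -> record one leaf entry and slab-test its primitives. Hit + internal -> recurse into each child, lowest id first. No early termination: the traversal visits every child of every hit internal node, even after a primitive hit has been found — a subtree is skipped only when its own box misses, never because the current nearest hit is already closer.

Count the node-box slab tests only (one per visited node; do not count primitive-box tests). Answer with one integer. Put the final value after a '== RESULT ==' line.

Traverse from the root:
N0 x:[92/3,133/3] y:[98/3,136/3] z:[94/3,134/3] -> hit [98/3,133/3], descend [1, 5]
  N1 x:[31,133/3] y:[104/3,136/3] z:[112/3,134/3] -> hit [112/3,133/3], descend [15, 16]
    N15 x:[31,109/3] y:[104/3,131/3] z:[112/3,134/3] -> miss, prune
    N16 x:[112/3,133/3] y:[113/3,136/3] z:[112/3,134/3] -> hit [113/3,133/3], descend [3, 11]
      N3 x:[112/3,133/3] y:[113/3,125/3] z:[128/3,134/3] -> miss, prune
      N11 x:[38,124/3] y:[115/3,136/3] z:[112/3,121/3] -> hit [115/3,121/3], descend [8, 17]
        N8 x:[38,124/3] y:[44,136/3] z:[112/3,118/3] -> miss, prune
        N17 x:[119/3,40] y:[115/3,39] z:[39,121/3] -> miss, prune
  N5 x:[92/3,131/3] y:[98/3,40] z:[94/3,113/3] -> hit [98/3,113/3], descend [4, 19]
    N4 x:[107/3,131/3] y:[34,112/3] z:[36,113/3] -> hit [36,112/3], descend [2, 6]
      N2 x:[127/3,131/3] y:[109/3,37] z:[36,113/3] -> miss, prune
      N6 x:[107/3,113/3] y:[34,112/3] z:[36,112/3] -> hit [36,112/3] leaf, test {P6@t=37, P16(miss)}
    N19 x:[92/3,125/3] y:[98/3,40] z:[94/3,101/3] -> hit [98/3,101/3], descend [10, 18]
      N10 x:[92/3,107/3] y:[107/3,40] z:[94/3,101/3] -> miss, prune
      N18 x:[38,125/3] y:[98/3,36] z:[95/3,33] -> miss, prune

Visited [0, 1, 15, 16, 3, 11, 8, 17, 5, 4, 2, 6, 19, 10, 18]. Tests: 15 box, 1 leaf. Nearest: P6.

== RESULT ==
15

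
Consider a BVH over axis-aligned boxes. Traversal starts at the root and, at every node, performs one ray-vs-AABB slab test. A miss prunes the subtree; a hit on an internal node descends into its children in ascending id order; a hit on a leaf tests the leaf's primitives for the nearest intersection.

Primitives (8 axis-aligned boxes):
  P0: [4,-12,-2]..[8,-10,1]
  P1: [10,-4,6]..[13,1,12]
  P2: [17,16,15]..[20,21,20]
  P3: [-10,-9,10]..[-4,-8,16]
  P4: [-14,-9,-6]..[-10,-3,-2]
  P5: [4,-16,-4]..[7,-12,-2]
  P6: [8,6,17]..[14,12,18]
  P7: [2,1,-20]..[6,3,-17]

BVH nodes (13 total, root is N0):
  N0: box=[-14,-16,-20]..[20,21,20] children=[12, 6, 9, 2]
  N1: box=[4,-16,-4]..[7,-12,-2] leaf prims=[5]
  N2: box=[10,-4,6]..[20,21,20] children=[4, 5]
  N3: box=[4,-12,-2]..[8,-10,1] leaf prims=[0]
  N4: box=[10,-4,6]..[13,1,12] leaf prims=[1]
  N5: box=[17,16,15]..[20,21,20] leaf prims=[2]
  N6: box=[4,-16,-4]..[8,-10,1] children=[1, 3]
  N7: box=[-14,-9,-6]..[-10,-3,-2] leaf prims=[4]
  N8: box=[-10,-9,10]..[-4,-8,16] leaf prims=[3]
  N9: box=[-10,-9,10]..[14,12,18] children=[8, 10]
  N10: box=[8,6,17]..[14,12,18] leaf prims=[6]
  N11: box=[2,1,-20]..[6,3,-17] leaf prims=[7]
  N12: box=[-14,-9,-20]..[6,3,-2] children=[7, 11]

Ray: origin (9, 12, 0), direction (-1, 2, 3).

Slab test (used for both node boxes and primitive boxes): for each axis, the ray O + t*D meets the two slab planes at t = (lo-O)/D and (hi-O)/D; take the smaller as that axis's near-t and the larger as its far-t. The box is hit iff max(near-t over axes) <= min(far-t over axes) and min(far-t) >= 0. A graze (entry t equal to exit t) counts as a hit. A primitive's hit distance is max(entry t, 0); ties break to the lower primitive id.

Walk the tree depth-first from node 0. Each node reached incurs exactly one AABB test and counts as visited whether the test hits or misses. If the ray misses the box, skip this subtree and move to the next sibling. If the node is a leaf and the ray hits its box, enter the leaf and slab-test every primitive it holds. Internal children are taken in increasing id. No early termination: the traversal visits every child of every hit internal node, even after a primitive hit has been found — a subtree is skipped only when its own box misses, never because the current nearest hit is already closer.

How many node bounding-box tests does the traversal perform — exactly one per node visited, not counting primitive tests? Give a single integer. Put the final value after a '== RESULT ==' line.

Traverse from the root:
N0 x:[-11,23] y:[-14,9/2] z:[-20/3,20/3] -> hit [-20/3,9/2], descend [2, 6, 9, 12]
  N2 x:[-11,-1] y:[-8,9/2] z:[2,20/3] -> miss, prune
  N6 x:[1,5] y:[-14,-11] z:[-4/3,1/3] -> miss, prune
  N9 x:[-5,19] y:[-21/2,0] z:[10/3,6] -> miss, prune
  N12 x:[3,23] y:[-21/2,-9/2] z:[-20/3,-2/3] -> miss, prune

Summary -> nodes [0, 2, 6, 9, 12]; box-tests=5; leaf-entries=0; first=miss

== RESULT ==
5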